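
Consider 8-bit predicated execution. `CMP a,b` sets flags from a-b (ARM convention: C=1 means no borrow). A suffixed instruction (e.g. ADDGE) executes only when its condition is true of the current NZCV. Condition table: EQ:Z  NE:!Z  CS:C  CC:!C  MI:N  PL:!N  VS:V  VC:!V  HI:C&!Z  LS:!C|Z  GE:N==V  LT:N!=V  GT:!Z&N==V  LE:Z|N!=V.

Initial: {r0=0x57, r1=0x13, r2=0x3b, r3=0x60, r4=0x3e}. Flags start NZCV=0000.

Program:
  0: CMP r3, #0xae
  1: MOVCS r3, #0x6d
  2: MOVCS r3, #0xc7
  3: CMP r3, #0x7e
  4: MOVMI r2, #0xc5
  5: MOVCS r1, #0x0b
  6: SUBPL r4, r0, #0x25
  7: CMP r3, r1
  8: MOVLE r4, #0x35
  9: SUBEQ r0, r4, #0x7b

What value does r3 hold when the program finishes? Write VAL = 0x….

[0] flags=1001 → (cmp)
[1] flags=1001 CS?F → skip
[2] flags=1001 CS?F → skip
[3] flags=1000 → (cmp)
[4] flags=1000 MI?T → r2=0xc5
[5] flags=1000 CS?F → skip
[6] flags=1000 PL?F → skip
[7] flags=0010 → (cmp)
[8] flags=0010 LE?F → skip
[9] flags=0010 EQ?F → skip

VAL = 0x60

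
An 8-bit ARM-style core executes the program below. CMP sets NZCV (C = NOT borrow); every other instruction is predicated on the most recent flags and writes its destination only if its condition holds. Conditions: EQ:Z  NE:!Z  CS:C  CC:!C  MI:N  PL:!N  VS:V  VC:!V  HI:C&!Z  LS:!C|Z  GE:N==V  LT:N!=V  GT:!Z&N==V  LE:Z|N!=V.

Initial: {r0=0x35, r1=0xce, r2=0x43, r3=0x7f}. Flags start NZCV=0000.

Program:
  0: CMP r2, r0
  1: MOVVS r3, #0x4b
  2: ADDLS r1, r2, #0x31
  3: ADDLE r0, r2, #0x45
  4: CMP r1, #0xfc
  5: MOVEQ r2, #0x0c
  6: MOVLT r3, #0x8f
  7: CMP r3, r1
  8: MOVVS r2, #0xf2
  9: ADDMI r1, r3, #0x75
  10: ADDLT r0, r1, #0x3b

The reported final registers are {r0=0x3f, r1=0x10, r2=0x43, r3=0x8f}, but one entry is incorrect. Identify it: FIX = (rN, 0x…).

0: ✓ CMP  NZCV=0010
1: · MOVVS
2: · ADDLS
3: · ADDLE
4: ✓ CMP  NZCV=1000
5: · MOVEQ
6: ✓ MOVLT  r3←0x8f
7: ✓ CMP  NZCV=1000
8: · MOVVS
9: ✓ ADDMI  r1←0x04
10: ✓ ADDLT  r0←0x3f

FIX = (r1, 0x04)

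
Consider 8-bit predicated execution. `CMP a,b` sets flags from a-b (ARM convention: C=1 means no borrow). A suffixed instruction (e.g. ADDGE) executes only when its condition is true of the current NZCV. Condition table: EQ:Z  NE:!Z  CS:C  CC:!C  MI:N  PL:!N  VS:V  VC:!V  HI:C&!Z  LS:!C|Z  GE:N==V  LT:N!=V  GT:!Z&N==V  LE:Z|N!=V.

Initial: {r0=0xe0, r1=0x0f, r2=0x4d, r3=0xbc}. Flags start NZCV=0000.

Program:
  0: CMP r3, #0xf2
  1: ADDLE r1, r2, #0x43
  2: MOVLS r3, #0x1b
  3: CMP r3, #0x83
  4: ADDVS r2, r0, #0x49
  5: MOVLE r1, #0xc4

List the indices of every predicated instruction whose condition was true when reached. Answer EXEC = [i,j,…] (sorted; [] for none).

0: ✓ CMP  NZCV=1000
1: ✓ ADDLE  r1←0x90
2: ✓ MOVLS  r3←0x1b
3: ✓ CMP  NZCV=1001
4: ✓ ADDVS  r2←0x29
5: · MOVLE

EXEC = [1,2,4]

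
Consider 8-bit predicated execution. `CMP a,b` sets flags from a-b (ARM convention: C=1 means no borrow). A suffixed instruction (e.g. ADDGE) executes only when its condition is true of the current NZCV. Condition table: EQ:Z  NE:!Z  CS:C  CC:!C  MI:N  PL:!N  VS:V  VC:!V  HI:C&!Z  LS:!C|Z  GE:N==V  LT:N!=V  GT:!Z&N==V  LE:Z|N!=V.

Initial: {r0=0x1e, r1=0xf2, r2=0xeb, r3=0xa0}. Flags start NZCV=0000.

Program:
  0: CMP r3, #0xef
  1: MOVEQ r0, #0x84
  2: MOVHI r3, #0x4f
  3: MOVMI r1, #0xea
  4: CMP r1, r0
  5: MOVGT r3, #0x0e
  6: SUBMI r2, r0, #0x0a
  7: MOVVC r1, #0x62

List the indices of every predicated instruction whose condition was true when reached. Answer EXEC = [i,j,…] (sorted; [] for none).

0: ✓ CMP  NZCV=1000
1: · MOVEQ
2: · MOVHI
3: ✓ MOVMI  r1←0xea
4: ✓ CMP  NZCV=1010
5: · MOVGT
6: ✓ SUBMI  r2←0x14
7: ✓ MOVVC  r1←0x62

EXEC = [3,6,7]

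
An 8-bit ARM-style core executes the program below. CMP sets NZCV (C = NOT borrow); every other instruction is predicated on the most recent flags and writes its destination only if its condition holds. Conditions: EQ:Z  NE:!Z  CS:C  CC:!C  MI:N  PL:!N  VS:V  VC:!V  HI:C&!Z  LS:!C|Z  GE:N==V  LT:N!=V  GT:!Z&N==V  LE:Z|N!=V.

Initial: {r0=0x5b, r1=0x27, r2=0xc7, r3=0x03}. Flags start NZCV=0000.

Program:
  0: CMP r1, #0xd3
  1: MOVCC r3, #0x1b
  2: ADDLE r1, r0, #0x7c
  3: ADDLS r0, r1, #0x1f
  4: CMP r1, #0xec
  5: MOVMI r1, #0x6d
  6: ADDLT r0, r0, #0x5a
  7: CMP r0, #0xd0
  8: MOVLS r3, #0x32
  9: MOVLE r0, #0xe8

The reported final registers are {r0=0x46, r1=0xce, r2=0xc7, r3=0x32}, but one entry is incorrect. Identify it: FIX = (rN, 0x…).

FIX = (r1, 0x27)

[0] flags=0000 → (cmp)
[1] flags=0000 CC?T → r3=0x1b
[2] flags=0000 LE?F → skip
[3] flags=0000 LS?T → r0=0x46
[4] flags=0000 → (cmp)
[5] flags=0000 MI?F → skip
[6] flags=0000 LT?F → skip
[7] flags=0000 → (cmp)
[8] flags=0000 LS?T → r3=0x32
[9] flags=0000 LE?F → skip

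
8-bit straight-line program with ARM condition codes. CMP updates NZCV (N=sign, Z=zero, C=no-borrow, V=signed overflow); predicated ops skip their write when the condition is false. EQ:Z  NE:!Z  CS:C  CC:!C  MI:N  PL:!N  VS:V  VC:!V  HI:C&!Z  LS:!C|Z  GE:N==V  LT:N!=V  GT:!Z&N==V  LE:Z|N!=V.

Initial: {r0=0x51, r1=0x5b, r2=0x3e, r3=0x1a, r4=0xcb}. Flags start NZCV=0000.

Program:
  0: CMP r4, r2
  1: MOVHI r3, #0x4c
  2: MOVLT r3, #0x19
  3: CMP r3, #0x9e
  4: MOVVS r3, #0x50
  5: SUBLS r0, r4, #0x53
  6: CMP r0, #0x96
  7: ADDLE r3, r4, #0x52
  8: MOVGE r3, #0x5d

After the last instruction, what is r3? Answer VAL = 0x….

VAL = 0x5d

0: ✓ CMP  NZCV=1010
1: ✓ MOVHI  r3←0x4c
2: ✓ MOVLT  r3←0x19
3: ✓ CMP  NZCV=0000
4: · MOVVS
5: ✓ SUBLS  r0←0x78
6: ✓ CMP  NZCV=1001
7: · ADDLE
8: ✓ MOVGE  r3←0x5d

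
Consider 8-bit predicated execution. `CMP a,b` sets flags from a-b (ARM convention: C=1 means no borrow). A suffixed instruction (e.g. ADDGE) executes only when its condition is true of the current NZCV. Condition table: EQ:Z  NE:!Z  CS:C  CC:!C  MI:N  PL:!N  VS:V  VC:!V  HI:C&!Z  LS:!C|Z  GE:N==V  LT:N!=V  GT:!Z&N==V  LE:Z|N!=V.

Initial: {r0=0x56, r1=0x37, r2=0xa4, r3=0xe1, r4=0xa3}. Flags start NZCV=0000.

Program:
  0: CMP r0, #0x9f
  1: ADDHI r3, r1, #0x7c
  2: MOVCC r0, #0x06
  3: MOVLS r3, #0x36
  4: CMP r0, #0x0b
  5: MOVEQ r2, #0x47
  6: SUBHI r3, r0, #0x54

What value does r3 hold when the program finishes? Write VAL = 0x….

VAL = 0x36

[0] flags=1001 → (cmp)
[1] flags=1001 HI?F → skip
[2] flags=1001 CC?T → r0=0x06
[3] flags=1001 LS?T → r3=0x36
[4] flags=1000 → (cmp)
[5] flags=1000 EQ?F → skip
[6] flags=1000 HI?F → skip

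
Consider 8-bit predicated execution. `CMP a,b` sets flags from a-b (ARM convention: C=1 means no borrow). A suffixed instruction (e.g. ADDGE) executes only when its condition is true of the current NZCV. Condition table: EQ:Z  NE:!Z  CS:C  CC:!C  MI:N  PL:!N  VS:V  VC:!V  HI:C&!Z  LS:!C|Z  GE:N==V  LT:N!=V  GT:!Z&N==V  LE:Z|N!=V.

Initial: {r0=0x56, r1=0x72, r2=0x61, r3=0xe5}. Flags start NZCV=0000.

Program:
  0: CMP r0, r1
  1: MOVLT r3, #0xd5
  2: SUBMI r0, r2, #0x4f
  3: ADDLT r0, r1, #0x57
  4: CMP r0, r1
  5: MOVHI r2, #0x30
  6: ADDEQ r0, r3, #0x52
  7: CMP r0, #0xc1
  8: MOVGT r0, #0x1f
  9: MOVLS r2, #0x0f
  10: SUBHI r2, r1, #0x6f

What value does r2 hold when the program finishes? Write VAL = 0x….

0: ✓ CMP  NZCV=1000
1: ✓ MOVLT  r3←0xd5
2: ✓ SUBMI  r0←0x12
3: ✓ ADDLT  r0←0xc9
4: ✓ CMP  NZCV=0011
5: ✓ MOVHI  r2←0x30
6: · ADDEQ
7: ✓ CMP  NZCV=0010
8: ✓ MOVGT  r0←0x1f
9: · MOVLS
10: ✓ SUBHI  r2←0x03

VAL = 0x03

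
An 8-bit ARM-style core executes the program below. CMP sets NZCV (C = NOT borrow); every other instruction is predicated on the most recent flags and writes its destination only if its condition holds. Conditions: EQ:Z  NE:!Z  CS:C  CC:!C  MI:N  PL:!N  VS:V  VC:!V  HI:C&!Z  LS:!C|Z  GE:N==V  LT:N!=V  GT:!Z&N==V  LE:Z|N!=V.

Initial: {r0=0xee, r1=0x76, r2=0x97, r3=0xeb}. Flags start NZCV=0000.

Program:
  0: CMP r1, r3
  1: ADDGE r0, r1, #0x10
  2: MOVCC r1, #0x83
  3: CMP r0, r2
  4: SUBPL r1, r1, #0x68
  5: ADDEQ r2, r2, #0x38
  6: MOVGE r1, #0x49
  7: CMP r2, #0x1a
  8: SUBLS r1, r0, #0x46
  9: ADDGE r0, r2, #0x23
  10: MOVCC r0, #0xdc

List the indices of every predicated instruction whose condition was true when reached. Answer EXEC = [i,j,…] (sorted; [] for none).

[0] flags=1001 → (cmp)
[1] flags=1001 GE?T → r0=0x86
[2] flags=1001 CC?T → r1=0x83
[3] flags=1000 → (cmp)
[4] flags=1000 PL?F → skip
[5] flags=1000 EQ?F → skip
[6] flags=1000 GE?F → skip
[7] flags=0011 → (cmp)
[8] flags=0011 LS?F → skip
[9] flags=0011 GE?F → skip
[10] flags=0011 CC?F → skip

EXEC = [1,2]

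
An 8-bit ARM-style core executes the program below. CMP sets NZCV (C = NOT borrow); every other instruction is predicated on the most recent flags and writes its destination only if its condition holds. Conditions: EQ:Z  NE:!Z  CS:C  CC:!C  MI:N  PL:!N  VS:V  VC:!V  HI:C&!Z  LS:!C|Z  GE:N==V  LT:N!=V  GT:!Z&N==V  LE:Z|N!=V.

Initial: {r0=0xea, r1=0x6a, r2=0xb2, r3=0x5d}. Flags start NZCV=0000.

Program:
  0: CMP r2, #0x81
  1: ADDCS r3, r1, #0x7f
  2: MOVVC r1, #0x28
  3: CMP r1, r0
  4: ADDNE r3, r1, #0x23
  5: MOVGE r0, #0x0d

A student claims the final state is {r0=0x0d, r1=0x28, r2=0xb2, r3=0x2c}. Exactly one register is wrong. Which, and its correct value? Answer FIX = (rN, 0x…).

0: ✓ CMP  NZCV=0010
1: ✓ ADDCS  r3←0xe9
2: ✓ MOVVC  r1←0x28
3: ✓ CMP  NZCV=0000
4: ✓ ADDNE  r3←0x4b
5: ✓ MOVGE  r0←0x0d

FIX = (r3, 0x4b)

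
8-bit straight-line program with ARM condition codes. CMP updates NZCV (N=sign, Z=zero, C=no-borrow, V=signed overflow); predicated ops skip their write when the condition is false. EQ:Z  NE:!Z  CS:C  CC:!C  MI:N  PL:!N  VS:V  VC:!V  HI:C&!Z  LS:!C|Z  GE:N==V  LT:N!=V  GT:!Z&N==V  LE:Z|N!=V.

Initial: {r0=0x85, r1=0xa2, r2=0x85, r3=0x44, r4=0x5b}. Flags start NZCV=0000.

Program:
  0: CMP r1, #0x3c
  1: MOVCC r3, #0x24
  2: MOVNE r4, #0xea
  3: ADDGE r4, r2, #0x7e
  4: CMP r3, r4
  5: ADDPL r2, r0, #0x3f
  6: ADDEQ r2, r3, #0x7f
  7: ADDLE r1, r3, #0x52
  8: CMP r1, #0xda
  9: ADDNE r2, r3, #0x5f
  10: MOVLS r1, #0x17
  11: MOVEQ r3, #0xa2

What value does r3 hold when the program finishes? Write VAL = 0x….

VAL = 0x44

0: ✓ CMP  NZCV=0011
1: · MOVCC
2: ✓ MOVNE  r4←0xea
3: · ADDGE
4: ✓ CMP  NZCV=0000
5: ✓ ADDPL  r2←0xc4
6: · ADDEQ
7: · ADDLE
8: ✓ CMP  NZCV=1000
9: ✓ ADDNE  r2←0xa3
10: ✓ MOVLS  r1←0x17
11: · MOVEQ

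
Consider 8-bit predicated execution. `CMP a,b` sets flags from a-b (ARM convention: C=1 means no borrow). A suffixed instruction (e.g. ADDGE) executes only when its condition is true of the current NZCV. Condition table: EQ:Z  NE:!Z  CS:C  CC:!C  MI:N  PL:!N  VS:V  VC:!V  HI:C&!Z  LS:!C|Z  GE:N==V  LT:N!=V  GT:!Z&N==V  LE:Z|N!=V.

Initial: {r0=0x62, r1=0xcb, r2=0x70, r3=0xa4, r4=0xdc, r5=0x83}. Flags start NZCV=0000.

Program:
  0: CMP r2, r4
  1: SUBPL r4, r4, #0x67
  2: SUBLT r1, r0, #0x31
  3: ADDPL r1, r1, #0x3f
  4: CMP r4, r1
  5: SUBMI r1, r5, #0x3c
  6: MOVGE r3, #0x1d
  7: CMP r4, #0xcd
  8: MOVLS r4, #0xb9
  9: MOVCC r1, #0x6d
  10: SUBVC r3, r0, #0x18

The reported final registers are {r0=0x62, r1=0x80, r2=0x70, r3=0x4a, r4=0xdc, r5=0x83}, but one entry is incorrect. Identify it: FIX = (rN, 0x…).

[0] flags=1001 → (cmp)
[1] flags=1001 PL?F → skip
[2] flags=1001 LT?F → skip
[3] flags=1001 PL?F → skip
[4] flags=0010 → (cmp)
[5] flags=0010 MI?F → skip
[6] flags=0010 GE?T → r3=0x1d
[7] flags=0010 → (cmp)
[8] flags=0010 LS?F → skip
[9] flags=0010 CC?F → skip
[10] flags=0010 VC?T → r3=0x4a

FIX = (r1, 0xcb)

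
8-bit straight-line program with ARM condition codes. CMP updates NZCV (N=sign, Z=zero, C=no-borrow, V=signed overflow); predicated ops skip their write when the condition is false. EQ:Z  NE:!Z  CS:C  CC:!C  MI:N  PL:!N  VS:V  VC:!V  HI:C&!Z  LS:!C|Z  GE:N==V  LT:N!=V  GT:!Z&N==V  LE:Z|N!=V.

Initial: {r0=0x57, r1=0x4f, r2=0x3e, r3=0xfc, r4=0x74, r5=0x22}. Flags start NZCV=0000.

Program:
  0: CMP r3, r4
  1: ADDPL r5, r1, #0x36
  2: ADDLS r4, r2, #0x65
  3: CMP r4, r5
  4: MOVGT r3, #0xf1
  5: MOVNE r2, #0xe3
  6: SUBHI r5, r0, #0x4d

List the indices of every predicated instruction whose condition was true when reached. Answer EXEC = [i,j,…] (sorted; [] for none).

[0] flags=1010 → (cmp)
[1] flags=1010 PL?F → skip
[2] flags=1010 LS?F → skip
[3] flags=0010 → (cmp)
[4] flags=0010 GT?T → r3=0xf1
[5] flags=0010 NE?T → r2=0xe3
[6] flags=0010 HI?T → r5=0x0a

EXEC = [4,5,6]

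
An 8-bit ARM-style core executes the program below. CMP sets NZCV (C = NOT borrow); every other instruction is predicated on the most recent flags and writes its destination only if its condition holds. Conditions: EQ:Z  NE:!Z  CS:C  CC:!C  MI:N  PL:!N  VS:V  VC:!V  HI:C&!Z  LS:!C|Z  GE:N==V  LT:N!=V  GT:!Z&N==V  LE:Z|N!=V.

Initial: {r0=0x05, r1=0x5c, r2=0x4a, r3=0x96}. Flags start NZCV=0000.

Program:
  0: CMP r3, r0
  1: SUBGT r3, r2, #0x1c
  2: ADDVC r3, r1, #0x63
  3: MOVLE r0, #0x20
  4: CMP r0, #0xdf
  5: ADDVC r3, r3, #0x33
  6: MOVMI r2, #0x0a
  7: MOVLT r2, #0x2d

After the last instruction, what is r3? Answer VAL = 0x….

0: ✓ CMP  NZCV=1010
1: · SUBGT
2: ✓ ADDVC  r3←0xbf
3: ✓ MOVLE  r0←0x20
4: ✓ CMP  NZCV=0000
5: ✓ ADDVC  r3←0xf2
6: · MOVMI
7: · MOVLT

VAL = 0xf2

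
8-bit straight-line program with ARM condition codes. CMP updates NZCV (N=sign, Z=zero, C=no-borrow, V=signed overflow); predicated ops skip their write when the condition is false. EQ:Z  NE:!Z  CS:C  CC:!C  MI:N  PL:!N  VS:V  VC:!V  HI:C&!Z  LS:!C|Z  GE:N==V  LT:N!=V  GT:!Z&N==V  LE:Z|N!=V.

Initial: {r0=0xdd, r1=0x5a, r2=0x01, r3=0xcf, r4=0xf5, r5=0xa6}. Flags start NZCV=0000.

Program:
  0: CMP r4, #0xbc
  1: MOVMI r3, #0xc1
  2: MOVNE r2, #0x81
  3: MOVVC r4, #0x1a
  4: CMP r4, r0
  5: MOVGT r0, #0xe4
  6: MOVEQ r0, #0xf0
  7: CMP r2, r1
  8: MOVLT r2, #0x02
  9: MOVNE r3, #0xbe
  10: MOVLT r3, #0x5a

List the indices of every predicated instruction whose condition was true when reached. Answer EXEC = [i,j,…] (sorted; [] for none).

EXEC = [2,3,5,8,9,10]

0: ✓ CMP  NZCV=0010
1: · MOVMI
2: ✓ MOVNE  r2←0x81
3: ✓ MOVVC  r4←0x1a
4: ✓ CMP  NZCV=0000
5: ✓ MOVGT  r0←0xe4
6: · MOVEQ
7: ✓ CMP  NZCV=0011
8: ✓ MOVLT  r2←0x02
9: ✓ MOVNE  r3←0xbe
10: ✓ MOVLT  r3←0x5a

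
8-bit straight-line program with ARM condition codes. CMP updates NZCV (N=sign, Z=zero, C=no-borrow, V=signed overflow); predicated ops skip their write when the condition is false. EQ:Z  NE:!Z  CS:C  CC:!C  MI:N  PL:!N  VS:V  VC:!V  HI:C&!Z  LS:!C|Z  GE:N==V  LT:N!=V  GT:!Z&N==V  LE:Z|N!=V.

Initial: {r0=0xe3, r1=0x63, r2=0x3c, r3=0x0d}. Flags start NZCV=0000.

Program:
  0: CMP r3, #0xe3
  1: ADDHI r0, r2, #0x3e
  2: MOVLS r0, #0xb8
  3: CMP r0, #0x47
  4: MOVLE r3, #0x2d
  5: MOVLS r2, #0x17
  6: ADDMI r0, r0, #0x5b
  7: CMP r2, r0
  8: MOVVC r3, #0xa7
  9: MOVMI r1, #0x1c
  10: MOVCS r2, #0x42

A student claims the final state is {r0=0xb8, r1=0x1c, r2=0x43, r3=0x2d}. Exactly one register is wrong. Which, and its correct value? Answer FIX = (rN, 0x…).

[0] flags=0000 → (cmp)
[1] flags=0000 HI?F → skip
[2] flags=0000 LS?T → r0=0xb8
[3] flags=0011 → (cmp)
[4] flags=0011 LE?T → r3=0x2d
[5] flags=0011 LS?F → skip
[6] flags=0011 MI?F → skip
[7] flags=1001 → (cmp)
[8] flags=1001 VC?F → skip
[9] flags=1001 MI?T → r1=0x1c
[10] flags=1001 CS?F → skip

FIX = (r2, 0x3c)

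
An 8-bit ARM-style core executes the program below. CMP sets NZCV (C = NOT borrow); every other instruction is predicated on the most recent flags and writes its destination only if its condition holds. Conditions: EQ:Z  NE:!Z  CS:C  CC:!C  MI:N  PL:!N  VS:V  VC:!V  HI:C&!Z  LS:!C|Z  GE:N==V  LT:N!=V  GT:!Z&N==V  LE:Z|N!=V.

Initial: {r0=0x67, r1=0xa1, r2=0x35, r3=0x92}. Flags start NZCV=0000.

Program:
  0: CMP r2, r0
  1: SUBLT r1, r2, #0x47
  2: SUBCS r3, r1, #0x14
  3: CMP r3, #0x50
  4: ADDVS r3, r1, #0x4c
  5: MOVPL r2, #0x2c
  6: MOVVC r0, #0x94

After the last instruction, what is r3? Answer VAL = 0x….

0: ✓ CMP  NZCV=1000
1: ✓ SUBLT  r1←0xee
2: · SUBCS
3: ✓ CMP  NZCV=0011
4: ✓ ADDVS  r3←0x3a
5: ✓ MOVPL  r2←0x2c
6: · MOVVC

VAL = 0x3a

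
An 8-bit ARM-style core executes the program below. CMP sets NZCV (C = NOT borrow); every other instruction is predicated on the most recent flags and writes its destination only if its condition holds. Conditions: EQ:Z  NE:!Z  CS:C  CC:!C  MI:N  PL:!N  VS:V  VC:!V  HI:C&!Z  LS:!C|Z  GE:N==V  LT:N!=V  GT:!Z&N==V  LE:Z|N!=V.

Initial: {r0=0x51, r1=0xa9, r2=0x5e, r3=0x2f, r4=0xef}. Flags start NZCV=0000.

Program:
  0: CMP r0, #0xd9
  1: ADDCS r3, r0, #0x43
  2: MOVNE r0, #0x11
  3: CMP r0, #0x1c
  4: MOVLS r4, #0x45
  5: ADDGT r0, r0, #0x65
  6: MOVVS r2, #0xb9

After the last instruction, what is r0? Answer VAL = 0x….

0: ✓ CMP  NZCV=0000
1: · ADDCS
2: ✓ MOVNE  r0←0x11
3: ✓ CMP  NZCV=1000
4: ✓ MOVLS  r4←0x45
5: · ADDGT
6: · MOVVS

VAL = 0x11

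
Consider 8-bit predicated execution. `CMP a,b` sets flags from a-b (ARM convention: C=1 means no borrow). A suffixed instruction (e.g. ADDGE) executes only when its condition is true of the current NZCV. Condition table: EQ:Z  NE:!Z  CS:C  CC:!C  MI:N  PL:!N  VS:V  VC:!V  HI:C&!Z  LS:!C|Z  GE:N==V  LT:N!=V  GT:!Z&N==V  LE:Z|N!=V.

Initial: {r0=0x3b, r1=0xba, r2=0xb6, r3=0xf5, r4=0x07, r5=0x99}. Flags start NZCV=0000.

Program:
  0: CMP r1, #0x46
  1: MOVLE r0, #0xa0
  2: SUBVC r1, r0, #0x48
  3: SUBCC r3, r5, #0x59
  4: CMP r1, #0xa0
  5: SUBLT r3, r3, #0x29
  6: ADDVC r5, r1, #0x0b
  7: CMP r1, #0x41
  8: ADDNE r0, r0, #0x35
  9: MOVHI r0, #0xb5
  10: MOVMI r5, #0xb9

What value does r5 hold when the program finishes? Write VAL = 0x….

VAL = 0xc5

0: ✓ CMP  NZCV=0011
1: ✓ MOVLE  r0←0xa0
2: · SUBVC
3: · SUBCC
4: ✓ CMP  NZCV=0010
5: · SUBLT
6: ✓ ADDVC  r5←0xc5
7: ✓ CMP  NZCV=0011
8: ✓ ADDNE  r0←0xd5
9: ✓ MOVHI  r0←0xb5
10: · MOVMI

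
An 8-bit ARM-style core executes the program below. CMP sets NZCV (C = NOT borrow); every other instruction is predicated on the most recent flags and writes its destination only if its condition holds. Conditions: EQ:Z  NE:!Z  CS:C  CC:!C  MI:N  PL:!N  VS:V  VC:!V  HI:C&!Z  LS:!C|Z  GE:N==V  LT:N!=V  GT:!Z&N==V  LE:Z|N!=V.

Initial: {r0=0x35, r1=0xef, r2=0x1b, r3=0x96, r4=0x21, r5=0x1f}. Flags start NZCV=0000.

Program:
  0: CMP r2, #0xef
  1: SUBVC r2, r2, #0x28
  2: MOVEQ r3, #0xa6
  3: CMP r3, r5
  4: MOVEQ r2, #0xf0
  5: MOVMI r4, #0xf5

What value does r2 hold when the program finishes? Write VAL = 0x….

0: ✓ CMP  NZCV=0000
1: ✓ SUBVC  r2←0xf3
2: · MOVEQ
3: ✓ CMP  NZCV=0011
4: · MOVEQ
5: · MOVMI

VAL = 0xf3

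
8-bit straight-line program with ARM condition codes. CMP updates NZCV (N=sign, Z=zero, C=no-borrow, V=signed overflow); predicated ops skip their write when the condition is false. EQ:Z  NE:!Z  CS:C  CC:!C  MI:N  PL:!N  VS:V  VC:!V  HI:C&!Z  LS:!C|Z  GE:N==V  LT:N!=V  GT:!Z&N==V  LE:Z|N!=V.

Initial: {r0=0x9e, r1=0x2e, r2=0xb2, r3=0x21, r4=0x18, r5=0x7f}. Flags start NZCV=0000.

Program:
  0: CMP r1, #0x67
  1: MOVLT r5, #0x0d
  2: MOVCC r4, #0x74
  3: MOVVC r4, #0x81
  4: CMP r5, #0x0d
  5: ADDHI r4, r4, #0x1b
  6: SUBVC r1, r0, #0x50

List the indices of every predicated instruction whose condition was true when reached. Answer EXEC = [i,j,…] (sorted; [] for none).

0: ✓ CMP  NZCV=1000
1: ✓ MOVLT  r5←0x0d
2: ✓ MOVCC  r4←0x74
3: ✓ MOVVC  r4←0x81
4: ✓ CMP  NZCV=0110
5: · ADDHI
6: ✓ SUBVC  r1←0x4e

EXEC = [1,2,3,6]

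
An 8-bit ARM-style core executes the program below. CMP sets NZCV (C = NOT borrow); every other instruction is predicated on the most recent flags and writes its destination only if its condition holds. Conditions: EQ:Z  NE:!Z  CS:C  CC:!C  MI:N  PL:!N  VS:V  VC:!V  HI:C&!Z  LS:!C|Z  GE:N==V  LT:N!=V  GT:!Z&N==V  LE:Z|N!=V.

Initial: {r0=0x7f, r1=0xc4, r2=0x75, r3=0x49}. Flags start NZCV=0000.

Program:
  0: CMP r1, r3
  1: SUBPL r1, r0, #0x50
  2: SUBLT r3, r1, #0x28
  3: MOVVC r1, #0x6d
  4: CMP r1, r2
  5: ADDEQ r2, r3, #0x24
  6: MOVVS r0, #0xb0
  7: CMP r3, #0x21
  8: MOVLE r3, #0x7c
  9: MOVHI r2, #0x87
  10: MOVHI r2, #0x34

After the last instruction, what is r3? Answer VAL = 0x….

VAL = 0x7c

[0] flags=0011 → (cmp)
[1] flags=0011 PL?T → r1=0x2f
[2] flags=0011 LT?T → r3=0x07
[3] flags=0011 VC?F → skip
[4] flags=1000 → (cmp)
[5] flags=1000 EQ?F → skip
[6] flags=1000 VS?F → skip
[7] flags=1000 → (cmp)
[8] flags=1000 LE?T → r3=0x7c
[9] flags=1000 HI?F → skip
[10] flags=1000 HI?F → skip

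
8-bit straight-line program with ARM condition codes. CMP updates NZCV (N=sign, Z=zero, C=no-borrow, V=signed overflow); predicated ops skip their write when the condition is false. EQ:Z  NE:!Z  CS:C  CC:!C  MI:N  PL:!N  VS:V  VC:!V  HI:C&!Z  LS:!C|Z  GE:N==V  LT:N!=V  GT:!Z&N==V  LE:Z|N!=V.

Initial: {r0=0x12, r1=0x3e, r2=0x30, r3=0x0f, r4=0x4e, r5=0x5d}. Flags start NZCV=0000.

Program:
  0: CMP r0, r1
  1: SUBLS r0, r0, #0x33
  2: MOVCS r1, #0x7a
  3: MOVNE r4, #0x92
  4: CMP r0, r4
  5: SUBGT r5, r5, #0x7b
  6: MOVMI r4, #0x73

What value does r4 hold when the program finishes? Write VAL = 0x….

VAL = 0x92

0: ✓ CMP  NZCV=1000
1: ✓ SUBLS  r0←0xdf
2: · MOVCS
3: ✓ MOVNE  r4←0x92
4: ✓ CMP  NZCV=0010
5: ✓ SUBGT  r5←0xe2
6: · MOVMI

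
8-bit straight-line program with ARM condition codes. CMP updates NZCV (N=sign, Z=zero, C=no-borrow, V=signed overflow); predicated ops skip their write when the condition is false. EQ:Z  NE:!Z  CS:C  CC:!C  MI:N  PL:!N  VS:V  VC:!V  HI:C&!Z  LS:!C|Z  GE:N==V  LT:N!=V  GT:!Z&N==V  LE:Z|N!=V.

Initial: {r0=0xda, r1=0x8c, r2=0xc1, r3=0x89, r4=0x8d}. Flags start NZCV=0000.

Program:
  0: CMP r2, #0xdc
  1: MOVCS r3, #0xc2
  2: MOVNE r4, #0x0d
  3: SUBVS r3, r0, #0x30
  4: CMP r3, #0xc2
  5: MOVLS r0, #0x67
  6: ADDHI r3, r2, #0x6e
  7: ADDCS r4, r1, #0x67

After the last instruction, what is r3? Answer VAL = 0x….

0: ✓ CMP  NZCV=1000
1: · MOVCS
2: ✓ MOVNE  r4←0x0d
3: · SUBVS
4: ✓ CMP  NZCV=1000
5: ✓ MOVLS  r0←0x67
6: · ADDHI
7: · ADDCS

VAL = 0x89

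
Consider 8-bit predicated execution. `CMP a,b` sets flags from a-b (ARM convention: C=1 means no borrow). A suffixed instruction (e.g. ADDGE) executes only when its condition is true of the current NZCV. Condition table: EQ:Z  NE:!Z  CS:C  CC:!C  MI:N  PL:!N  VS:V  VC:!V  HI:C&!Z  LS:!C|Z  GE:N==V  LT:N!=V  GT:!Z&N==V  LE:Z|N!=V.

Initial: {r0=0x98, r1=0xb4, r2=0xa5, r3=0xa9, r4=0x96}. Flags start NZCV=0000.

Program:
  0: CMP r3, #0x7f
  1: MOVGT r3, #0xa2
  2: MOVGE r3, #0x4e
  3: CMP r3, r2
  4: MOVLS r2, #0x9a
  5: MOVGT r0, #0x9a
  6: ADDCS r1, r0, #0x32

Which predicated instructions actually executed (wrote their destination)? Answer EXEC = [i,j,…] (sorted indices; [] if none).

EXEC = [5,6]

[0] flags=0011 → (cmp)
[1] flags=0011 GT?F → skip
[2] flags=0011 GE?F → skip
[3] flags=0010 → (cmp)
[4] flags=0010 LS?F → skip
[5] flags=0010 GT?T → r0=0x9a
[6] flags=0010 CS?T → r1=0xcc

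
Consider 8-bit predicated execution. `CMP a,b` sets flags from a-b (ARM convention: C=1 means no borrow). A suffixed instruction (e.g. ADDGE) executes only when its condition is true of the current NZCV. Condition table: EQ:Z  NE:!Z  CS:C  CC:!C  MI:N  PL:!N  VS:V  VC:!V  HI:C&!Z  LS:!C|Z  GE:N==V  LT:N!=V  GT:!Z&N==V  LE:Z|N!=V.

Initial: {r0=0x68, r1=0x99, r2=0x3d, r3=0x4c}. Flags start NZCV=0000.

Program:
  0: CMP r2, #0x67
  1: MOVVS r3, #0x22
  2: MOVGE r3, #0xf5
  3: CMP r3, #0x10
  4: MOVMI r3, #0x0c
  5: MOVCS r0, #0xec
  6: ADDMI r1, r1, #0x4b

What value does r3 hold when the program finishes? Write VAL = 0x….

VAL = 0x4c

0: ✓ CMP  NZCV=1000
1: · MOVVS
2: · MOVGE
3: ✓ CMP  NZCV=0010
4: · MOVMI
5: ✓ MOVCS  r0←0xec
6: · ADDMI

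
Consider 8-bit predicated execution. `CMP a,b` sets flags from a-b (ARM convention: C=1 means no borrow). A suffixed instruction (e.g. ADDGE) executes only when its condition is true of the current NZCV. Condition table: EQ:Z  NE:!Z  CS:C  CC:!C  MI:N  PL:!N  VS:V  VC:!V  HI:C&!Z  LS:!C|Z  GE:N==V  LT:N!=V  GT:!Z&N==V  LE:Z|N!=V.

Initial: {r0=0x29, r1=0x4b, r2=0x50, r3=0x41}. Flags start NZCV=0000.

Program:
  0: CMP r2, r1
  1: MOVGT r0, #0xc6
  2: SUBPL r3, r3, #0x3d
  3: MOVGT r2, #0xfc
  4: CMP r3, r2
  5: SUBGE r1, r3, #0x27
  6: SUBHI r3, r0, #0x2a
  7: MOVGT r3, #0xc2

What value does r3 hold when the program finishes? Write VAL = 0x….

[0] flags=0010 → (cmp)
[1] flags=0010 GT?T → r0=0xc6
[2] flags=0010 PL?T → r3=0x04
[3] flags=0010 GT?T → r2=0xfc
[4] flags=0000 → (cmp)
[5] flags=0000 GE?T → r1=0xdd
[6] flags=0000 HI?F → skip
[7] flags=0000 GT?T → r3=0xc2

VAL = 0xc2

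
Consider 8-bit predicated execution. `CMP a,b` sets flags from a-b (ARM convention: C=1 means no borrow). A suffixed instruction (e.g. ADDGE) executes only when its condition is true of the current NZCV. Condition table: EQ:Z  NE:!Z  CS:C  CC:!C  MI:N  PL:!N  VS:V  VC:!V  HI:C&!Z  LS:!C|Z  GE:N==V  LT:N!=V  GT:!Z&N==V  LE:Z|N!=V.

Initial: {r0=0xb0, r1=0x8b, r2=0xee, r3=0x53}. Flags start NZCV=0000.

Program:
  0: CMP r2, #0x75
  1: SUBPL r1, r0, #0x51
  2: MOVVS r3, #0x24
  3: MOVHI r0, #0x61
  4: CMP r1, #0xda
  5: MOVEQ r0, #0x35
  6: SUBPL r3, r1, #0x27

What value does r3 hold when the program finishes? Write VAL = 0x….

VAL = 0x24

[0] flags=0011 → (cmp)
[1] flags=0011 PL?T → r1=0x5f
[2] flags=0011 VS?T → r3=0x24
[3] flags=0011 HI?T → r0=0x61
[4] flags=1001 → (cmp)
[5] flags=1001 EQ?F → skip
[6] flags=1001 PL?F → skip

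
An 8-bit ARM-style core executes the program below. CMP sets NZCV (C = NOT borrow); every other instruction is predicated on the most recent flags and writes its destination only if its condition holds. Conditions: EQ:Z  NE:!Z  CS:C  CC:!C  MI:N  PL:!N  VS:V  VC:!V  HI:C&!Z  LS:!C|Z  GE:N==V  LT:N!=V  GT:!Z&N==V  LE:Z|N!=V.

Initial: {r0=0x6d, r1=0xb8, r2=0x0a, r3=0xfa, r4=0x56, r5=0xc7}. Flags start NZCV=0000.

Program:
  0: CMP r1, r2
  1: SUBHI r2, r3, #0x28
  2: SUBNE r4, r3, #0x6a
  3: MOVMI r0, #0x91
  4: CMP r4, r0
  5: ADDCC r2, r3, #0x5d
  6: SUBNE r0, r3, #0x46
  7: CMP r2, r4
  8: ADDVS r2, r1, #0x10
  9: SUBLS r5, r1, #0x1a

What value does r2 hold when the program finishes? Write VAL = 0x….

VAL = 0xc8

[0] flags=1010 → (cmp)
[1] flags=1010 HI?T → r2=0xd2
[2] flags=1010 NE?T → r4=0x90
[3] flags=1010 MI?T → r0=0x91
[4] flags=1000 → (cmp)
[5] flags=1000 CC?T → r2=0x57
[6] flags=1000 NE?T → r0=0xb4
[7] flags=1001 → (cmp)
[8] flags=1001 VS?T → r2=0xc8
[9] flags=1001 LS?T → r5=0x9e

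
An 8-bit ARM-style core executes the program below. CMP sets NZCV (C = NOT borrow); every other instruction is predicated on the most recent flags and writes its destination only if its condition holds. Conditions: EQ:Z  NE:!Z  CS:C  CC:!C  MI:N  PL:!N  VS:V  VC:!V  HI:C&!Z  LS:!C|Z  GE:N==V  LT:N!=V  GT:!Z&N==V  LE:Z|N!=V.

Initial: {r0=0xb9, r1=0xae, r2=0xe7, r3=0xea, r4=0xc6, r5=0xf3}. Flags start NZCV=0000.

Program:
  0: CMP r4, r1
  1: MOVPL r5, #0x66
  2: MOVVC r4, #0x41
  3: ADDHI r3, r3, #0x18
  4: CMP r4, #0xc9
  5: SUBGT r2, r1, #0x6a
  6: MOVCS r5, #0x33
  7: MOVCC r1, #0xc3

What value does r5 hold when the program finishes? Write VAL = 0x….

0: ✓ CMP  NZCV=0010
1: ✓ MOVPL  r5←0x66
2: ✓ MOVVC  r4←0x41
3: ✓ ADDHI  r3←0x02
4: ✓ CMP  NZCV=0000
5: ✓ SUBGT  r2←0x44
6: · MOVCS
7: ✓ MOVCC  r1←0xc3

VAL = 0x66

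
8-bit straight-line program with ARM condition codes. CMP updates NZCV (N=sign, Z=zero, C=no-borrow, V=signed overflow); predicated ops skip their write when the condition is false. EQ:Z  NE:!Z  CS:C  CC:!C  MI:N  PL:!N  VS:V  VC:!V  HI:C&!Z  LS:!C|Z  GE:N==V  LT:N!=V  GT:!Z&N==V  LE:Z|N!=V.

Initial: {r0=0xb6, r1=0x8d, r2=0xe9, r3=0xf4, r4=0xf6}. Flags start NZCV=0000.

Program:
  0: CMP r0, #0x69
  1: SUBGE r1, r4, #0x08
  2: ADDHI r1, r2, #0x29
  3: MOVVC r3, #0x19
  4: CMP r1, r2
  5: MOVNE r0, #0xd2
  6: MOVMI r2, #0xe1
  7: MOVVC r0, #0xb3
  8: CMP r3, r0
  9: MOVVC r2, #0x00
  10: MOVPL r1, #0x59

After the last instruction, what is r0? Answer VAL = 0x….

VAL = 0xb3

0: ✓ CMP  NZCV=0011
1: · SUBGE
2: ✓ ADDHI  r1←0x12
3: · MOVVC
4: ✓ CMP  NZCV=0000
5: ✓ MOVNE  r0←0xd2
6: · MOVMI
7: ✓ MOVVC  r0←0xb3
8: ✓ CMP  NZCV=0010
9: ✓ MOVVC  r2←0x00
10: ✓ MOVPL  r1←0x59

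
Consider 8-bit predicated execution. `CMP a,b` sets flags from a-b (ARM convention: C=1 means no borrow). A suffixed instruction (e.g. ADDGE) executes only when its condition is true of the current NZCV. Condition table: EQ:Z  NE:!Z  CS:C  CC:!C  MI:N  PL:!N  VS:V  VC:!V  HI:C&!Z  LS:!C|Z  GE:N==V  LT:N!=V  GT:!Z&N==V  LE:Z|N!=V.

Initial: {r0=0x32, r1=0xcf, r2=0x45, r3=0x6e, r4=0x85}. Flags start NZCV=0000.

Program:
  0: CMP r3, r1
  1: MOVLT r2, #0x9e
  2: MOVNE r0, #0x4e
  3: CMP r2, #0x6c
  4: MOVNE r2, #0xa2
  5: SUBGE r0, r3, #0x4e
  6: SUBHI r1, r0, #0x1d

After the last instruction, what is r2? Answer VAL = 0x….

VAL = 0xa2

[0] flags=1001 → (cmp)
[1] flags=1001 LT?F → skip
[2] flags=1001 NE?T → r0=0x4e
[3] flags=1000 → (cmp)
[4] flags=1000 NE?T → r2=0xa2
[5] flags=1000 GE?F → skip
[6] flags=1000 HI?F → skip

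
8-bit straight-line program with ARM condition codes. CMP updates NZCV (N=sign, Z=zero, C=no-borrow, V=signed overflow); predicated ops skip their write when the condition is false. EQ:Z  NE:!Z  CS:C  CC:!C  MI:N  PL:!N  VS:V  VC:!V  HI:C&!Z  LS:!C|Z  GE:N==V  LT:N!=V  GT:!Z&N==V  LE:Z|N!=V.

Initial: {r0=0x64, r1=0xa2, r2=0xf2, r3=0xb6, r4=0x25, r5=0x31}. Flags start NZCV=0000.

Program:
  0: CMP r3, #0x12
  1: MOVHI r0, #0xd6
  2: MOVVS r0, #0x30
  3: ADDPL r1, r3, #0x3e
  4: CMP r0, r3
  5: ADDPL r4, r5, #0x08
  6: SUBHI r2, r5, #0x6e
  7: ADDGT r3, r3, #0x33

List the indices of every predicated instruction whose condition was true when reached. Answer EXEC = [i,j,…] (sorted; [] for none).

0: ✓ CMP  NZCV=1010
1: ✓ MOVHI  r0←0xd6
2: · MOVVS
3: · ADDPL
4: ✓ CMP  NZCV=0010
5: ✓ ADDPL  r4←0x39
6: ✓ SUBHI  r2←0xc3
7: ✓ ADDGT  r3←0xe9

EXEC = [1,5,6,7]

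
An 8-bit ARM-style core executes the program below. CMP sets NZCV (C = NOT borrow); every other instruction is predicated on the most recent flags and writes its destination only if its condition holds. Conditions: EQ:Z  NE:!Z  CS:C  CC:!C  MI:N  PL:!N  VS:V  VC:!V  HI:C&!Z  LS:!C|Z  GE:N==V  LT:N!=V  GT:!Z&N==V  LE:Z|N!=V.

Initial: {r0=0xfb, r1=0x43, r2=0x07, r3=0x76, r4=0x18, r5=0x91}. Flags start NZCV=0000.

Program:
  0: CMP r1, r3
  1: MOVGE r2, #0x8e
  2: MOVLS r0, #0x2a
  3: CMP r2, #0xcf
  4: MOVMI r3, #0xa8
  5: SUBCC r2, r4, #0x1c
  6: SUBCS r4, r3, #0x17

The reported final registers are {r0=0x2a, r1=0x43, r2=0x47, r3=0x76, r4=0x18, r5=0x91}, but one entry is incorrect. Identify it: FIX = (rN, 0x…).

FIX = (r2, 0xfc)

0: ✓ CMP  NZCV=1000
1: · MOVGE
2: ✓ MOVLS  r0←0x2a
3: ✓ CMP  NZCV=0000
4: · MOVMI
5: ✓ SUBCC  r2←0xfc
6: · SUBCS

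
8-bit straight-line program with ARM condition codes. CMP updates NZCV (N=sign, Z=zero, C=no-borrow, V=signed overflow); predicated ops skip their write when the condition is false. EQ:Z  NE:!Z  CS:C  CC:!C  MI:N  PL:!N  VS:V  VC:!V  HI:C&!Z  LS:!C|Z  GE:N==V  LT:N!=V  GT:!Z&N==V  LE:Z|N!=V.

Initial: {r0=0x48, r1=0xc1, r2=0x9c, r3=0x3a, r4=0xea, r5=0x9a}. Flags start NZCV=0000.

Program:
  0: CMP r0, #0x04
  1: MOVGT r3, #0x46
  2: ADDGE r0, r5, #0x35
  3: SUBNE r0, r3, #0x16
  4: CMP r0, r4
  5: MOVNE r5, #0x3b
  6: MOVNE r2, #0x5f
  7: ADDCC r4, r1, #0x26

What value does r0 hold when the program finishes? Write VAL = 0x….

VAL = 0x30

[0] flags=0010 → (cmp)
[1] flags=0010 GT?T → r3=0x46
[2] flags=0010 GE?T → r0=0xcf
[3] flags=0010 NE?T → r0=0x30
[4] flags=0000 → (cmp)
[5] flags=0000 NE?T → r5=0x3b
[6] flags=0000 NE?T → r2=0x5f
[7] flags=0000 CC?T → r4=0xe7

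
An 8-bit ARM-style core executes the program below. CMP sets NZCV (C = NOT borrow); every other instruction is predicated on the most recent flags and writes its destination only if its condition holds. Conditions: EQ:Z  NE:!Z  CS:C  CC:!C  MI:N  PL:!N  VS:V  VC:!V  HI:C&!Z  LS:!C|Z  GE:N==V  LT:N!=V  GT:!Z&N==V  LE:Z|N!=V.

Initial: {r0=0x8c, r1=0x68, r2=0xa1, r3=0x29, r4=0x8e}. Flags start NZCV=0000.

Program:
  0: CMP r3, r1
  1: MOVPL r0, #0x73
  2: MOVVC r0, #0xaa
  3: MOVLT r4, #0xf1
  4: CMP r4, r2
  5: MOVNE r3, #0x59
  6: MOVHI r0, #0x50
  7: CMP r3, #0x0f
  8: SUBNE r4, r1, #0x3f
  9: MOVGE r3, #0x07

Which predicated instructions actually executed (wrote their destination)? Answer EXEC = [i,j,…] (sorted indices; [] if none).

EXEC = [2,3,5,6,8,9]

[0] flags=1000 → (cmp)
[1] flags=1000 PL?F → skip
[2] flags=1000 VC?T → r0=0xaa
[3] flags=1000 LT?T → r4=0xf1
[4] flags=0010 → (cmp)
[5] flags=0010 NE?T → r3=0x59
[6] flags=0010 HI?T → r0=0x50
[7] flags=0010 → (cmp)
[8] flags=0010 NE?T → r4=0x29
[9] flags=0010 GE?T → r3=0x07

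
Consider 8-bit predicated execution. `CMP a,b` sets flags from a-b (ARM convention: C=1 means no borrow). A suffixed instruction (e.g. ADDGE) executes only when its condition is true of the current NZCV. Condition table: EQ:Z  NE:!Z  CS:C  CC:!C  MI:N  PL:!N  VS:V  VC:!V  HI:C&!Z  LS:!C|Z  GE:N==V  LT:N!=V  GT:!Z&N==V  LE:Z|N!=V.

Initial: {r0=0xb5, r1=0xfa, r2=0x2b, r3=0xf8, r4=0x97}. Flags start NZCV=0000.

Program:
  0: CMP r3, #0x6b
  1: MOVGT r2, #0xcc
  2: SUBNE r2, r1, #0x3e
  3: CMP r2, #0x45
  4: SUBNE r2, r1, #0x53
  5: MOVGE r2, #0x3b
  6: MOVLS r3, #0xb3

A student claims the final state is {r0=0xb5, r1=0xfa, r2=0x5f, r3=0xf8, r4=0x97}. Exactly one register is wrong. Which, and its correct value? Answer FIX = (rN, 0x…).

FIX = (r2, 0xa7)

0: ✓ CMP  NZCV=1010
1: · MOVGT
2: ✓ SUBNE  r2←0xbc
3: ✓ CMP  NZCV=0011
4: ✓ SUBNE  r2←0xa7
5: · MOVGE
6: · MOVLS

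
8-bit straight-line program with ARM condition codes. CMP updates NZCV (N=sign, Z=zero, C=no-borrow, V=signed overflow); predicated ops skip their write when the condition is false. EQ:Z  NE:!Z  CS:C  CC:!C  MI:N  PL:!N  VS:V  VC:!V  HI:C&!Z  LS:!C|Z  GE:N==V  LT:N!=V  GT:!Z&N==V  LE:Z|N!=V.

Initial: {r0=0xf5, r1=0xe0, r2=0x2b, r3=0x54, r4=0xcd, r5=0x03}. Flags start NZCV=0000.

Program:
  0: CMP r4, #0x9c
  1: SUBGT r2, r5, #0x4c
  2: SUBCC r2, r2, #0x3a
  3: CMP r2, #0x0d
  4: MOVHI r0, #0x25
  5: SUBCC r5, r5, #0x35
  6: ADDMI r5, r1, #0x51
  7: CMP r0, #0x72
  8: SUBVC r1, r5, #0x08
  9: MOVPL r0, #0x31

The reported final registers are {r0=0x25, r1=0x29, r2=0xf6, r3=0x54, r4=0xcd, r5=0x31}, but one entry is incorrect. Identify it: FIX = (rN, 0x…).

[0] flags=0010 → (cmp)
[1] flags=0010 GT?T → r2=0xb7
[2] flags=0010 CC?F → skip
[3] flags=1010 → (cmp)
[4] flags=1010 HI?T → r0=0x25
[5] flags=1010 CC?F → skip
[6] flags=1010 MI?T → r5=0x31
[7] flags=1000 → (cmp)
[8] flags=1000 VC?T → r1=0x29
[9] flags=1000 PL?F → skip

FIX = (r2, 0xb7)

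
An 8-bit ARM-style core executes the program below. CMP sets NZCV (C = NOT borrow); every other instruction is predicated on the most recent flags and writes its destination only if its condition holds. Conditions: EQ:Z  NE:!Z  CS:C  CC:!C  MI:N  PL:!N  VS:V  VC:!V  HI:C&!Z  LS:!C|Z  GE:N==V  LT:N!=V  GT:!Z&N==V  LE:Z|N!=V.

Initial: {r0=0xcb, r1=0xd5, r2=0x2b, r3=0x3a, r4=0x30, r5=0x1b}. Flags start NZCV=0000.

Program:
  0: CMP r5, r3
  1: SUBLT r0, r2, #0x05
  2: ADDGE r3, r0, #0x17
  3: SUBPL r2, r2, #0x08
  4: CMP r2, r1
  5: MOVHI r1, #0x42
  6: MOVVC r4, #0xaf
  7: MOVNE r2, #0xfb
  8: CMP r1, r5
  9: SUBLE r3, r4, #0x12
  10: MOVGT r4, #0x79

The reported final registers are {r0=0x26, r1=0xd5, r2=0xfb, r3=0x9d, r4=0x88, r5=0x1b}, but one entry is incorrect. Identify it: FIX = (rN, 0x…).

FIX = (r4, 0xaf)

0: ✓ CMP  NZCV=1000
1: ✓ SUBLT  r0←0x26
2: · ADDGE
3: · SUBPL
4: ✓ CMP  NZCV=0000
5: · MOVHI
6: ✓ MOVVC  r4←0xaf
7: ✓ MOVNE  r2←0xfb
8: ✓ CMP  NZCV=1010
9: ✓ SUBLE  r3←0x9d
10: · MOVGT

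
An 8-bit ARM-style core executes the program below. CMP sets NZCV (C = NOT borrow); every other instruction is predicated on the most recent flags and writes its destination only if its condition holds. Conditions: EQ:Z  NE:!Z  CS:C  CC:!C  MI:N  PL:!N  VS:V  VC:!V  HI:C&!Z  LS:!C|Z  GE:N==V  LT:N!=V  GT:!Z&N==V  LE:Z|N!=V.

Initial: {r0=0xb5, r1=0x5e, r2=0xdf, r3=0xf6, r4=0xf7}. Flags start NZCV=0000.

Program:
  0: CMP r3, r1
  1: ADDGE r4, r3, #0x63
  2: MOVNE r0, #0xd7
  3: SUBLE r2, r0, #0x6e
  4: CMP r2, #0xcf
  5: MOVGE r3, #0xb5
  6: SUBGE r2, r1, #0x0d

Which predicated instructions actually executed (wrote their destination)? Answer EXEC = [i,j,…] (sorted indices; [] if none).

EXEC = [2,3,5,6]

0: ✓ CMP  NZCV=1010
1: · ADDGE
2: ✓ MOVNE  r0←0xd7
3: ✓ SUBLE  r2←0x69
4: ✓ CMP  NZCV=1001
5: ✓ MOVGE  r3←0xb5
6: ✓ SUBGE  r2←0x51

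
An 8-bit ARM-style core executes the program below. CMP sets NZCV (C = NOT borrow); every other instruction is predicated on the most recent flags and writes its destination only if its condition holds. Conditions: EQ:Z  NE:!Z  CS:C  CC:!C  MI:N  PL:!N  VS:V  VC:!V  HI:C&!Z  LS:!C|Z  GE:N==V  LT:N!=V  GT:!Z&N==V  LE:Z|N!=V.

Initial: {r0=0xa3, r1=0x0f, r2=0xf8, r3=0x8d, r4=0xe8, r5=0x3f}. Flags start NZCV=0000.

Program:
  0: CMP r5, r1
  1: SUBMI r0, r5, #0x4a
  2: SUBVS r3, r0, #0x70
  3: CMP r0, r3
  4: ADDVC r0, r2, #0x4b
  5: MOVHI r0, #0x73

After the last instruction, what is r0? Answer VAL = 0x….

0: ✓ CMP  NZCV=0010
1: · SUBMI
2: · SUBVS
3: ✓ CMP  NZCV=0010
4: ✓ ADDVC  r0←0x43
5: ✓ MOVHI  r0←0x73

VAL = 0x73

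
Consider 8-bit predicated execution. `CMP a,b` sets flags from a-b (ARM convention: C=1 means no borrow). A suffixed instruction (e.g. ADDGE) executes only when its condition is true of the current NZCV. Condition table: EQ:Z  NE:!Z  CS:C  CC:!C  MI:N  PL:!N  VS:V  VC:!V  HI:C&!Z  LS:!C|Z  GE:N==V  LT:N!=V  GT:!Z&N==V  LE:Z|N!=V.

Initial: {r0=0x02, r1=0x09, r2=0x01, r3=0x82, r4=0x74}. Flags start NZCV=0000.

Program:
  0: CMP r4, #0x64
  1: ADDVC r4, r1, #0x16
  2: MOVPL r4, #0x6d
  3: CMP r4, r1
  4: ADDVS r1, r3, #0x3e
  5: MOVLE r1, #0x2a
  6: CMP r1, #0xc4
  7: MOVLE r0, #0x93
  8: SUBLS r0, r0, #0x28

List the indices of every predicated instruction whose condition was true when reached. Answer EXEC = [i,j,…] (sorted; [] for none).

EXEC = [1,2,8]

0: ✓ CMP  NZCV=0010
1: ✓ ADDVC  r4←0x1f
2: ✓ MOVPL  r4←0x6d
3: ✓ CMP  NZCV=0010
4: · ADDVS
5: · MOVLE
6: ✓ CMP  NZCV=0000
7: · MOVLE
8: ✓ SUBLS  r0←0xda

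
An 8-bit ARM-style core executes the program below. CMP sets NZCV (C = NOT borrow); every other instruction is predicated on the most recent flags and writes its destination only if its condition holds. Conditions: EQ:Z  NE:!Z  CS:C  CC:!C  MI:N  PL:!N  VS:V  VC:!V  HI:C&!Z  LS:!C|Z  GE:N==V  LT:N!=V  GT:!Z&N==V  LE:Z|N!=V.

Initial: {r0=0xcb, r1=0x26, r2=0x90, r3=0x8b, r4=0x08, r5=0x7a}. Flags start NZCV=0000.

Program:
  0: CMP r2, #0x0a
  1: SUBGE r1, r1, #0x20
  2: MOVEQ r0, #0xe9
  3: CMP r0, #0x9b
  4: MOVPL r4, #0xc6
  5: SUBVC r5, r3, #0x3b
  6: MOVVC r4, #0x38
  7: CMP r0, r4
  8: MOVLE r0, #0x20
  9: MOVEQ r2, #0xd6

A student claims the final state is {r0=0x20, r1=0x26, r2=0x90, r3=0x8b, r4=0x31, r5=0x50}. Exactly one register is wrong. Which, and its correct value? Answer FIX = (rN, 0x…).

FIX = (r4, 0x38)

[0] flags=1010 → (cmp)
[1] flags=1010 GE?F → skip
[2] flags=1010 EQ?F → skip
[3] flags=0010 → (cmp)
[4] flags=0010 PL?T → r4=0xc6
[5] flags=0010 VC?T → r5=0x50
[6] flags=0010 VC?T → r4=0x38
[7] flags=1010 → (cmp)
[8] flags=1010 LE?T → r0=0x20
[9] flags=1010 EQ?F → skip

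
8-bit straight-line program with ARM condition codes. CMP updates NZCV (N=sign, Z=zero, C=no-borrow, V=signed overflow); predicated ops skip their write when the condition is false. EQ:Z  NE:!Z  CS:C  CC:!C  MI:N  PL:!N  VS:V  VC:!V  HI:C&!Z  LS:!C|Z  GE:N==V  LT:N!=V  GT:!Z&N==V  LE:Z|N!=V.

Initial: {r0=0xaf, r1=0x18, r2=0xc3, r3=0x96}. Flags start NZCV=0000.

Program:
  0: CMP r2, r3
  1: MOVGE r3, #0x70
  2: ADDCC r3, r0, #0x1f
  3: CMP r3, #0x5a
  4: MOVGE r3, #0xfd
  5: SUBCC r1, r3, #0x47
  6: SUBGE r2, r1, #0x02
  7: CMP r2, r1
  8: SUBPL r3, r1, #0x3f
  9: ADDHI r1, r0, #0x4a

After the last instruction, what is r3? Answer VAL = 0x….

[0] flags=0010 → (cmp)
[1] flags=0010 GE?T → r3=0x70
[2] flags=0010 CC?F → skip
[3] flags=0010 → (cmp)
[4] flags=0010 GE?T → r3=0xfd
[5] flags=0010 CC?F → skip
[6] flags=0010 GE?T → r2=0x16
[7] flags=1000 → (cmp)
[8] flags=1000 PL?F → skip
[9] flags=1000 HI?F → skip

VAL = 0xfd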